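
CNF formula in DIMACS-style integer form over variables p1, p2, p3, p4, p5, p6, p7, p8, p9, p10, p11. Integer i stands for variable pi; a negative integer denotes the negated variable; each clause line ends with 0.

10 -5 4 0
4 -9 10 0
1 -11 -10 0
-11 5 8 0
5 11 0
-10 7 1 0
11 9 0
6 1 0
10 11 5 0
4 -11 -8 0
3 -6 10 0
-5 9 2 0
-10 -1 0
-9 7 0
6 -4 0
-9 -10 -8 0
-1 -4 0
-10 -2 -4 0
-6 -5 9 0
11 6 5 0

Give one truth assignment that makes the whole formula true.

p1=F, p2=F, p3=T, p4=T, p5=T, p6=T, p7=T, p8=T, p9=T, p10=F, p11=T

Pure literal: p3 appears only positively; assign p3 = True.
Pure literal: p7 appears only positively; assign p7 = True.
Branch on p1: take p1 = False.
  then p6 is forced to True.
For the remaining variables, p2 = False, p4 = True, p5 = True, p8 = True, p9 = True, p10 = False, p11 = True works.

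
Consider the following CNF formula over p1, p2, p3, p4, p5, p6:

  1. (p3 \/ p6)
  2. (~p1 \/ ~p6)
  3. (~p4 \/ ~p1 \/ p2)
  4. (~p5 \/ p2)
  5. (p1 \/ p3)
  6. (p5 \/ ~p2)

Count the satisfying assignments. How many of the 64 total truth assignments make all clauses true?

11

Split on p1, then p2.
  p1=1, p2=1: remaining (p3,p4,p5,p6) ∈ {(1,0,1,0); (1,1,1,0)} — 2.
  p1=1, p2=0: remaining (p3,p4,p5,p6) ∈ {(1,0,0,0)} — 1.
  p1=0, p2=1: remaining (p3,p4,p5,p6) ∈ {(1,0,1,0); (1,0,1,1); (1,1,1,0); (1,1,1,1)} — 4.
  p1=0, p2=0: remaining (p3,p4,p5,p6) ∈ {(1,0,0,0); (1,0,0,1); (1,1,0,0); (1,1,0,1)} — 4.
Total: 2 + 1 + 4 + 4 = 11.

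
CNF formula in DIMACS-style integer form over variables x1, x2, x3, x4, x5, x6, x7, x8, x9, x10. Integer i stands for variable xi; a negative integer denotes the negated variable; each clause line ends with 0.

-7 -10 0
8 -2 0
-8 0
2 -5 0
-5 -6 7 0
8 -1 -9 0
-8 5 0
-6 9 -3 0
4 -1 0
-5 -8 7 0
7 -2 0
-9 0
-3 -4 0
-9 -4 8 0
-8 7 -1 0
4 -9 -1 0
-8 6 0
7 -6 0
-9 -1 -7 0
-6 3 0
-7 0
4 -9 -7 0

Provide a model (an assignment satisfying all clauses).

x1=True  x2=False  x3=False  x4=True  x5=False  x6=False  x7=False  x8=False  x9=False  x10=False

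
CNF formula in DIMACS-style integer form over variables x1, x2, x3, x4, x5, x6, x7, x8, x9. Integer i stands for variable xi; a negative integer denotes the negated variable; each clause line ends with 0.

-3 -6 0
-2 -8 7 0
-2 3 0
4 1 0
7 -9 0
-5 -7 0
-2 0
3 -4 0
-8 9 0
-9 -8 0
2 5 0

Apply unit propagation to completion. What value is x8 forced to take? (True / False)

False

Unit clause (~x2) sets x2 = False.
(x2 | x5): since x2 = False, the clause reduces to (x5). x5 = True.
From (~x7 | ~x5) and x5 = True: x7 = False.
(x7 | ~x9): since x7 = False, the clause reduces to (~x9). x9 = False.
From (~x8 | x9) and x9 = False: x8 = False.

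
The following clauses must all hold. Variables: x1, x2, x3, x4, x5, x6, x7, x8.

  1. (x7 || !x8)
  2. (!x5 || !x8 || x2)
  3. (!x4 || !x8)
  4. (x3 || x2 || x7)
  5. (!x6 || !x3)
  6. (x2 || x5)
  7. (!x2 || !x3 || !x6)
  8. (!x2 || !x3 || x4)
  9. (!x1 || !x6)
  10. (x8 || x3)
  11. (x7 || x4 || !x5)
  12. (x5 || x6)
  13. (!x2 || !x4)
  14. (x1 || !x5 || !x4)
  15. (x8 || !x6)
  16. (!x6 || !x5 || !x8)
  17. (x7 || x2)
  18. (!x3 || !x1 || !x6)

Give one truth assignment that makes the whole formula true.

x1 = T, x2 = F, x3 = T, x4 = T, x5 = T, x6 = F, x7 = T, x8 = F

Check each clause:
  1. (x7 || !x8) — !x8 is true.
  2. (x2 || !x8 || !x5) — !x8 is true.
  3. (!x8 || !x4) — !x8 is true.
  4. (x3 || x2 || x7) — x3 is true.
  5. (!x6 || !x3) — !x6 is true.
  6. (x2 || x5) — x5 is true.
  7. (!x6 || !x2 || !x3) — !x6 is true.
  8. (!x3 || !x2 || x4) — x4 is true.
  9. (!x6 || !x1) — !x6 is true.
  10. (x8 || x3) — x3 is true.
  11. (x4 || x7 || !x5) — x4 is true.
  12. (x5 || x6) — x5 is true.
  13. (!x2 || !x4) — !x2 is true.
  14. (!x5 || x1 || !x4) — x1 is true.
  15. (!x6 || x8) — !x6 is true.
  16. (!x5 || !x6 || !x8) — !x8 is true.
  17. (x7 || x2) — x7 is true.
  18. (!x1 || !x6 || !x3) — !x6 is true.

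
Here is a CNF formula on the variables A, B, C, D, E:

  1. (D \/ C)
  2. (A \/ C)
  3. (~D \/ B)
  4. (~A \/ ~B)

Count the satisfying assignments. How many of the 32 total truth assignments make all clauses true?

8

Satisfying assignments:
  A=0 B=0 C=1 D=0 E=0
  A=0 B=0 C=1 D=0 E=1
  A=0 B=1 C=1 D=0 E=0
  A=0 B=1 C=1 D=0 E=1
  A=0 B=1 C=1 D=1 E=0
  A=0 B=1 C=1 D=1 E=1
  A=1 B=0 C=1 D=0 E=0
  A=1 B=0 C=1 D=0 E=1
That's 8 in total.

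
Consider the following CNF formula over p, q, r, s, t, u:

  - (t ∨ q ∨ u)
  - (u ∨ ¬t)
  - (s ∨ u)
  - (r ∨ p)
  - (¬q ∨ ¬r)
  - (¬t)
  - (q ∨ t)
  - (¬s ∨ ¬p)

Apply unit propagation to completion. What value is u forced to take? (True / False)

(¬t) is a unit clause: t = False.
In (q ∨ t), t is now false; q must hold, so q = True.
(¬q ∨ ¬r) with q = True leaves only ¬r, so r = False.
In (r ∨ p), r is now false; p must hold, so p = True.
From (¬s ∨ ¬p) and p = True: s = False.
(u ∨ s): since s = False, the clause reduces to (u). u = True.

True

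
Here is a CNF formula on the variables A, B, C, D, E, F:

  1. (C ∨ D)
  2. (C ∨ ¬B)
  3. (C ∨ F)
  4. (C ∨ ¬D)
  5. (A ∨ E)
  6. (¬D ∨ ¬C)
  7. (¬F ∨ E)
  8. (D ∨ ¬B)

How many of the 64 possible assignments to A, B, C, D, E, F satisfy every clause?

5

The models are:
  A=0 B=0 C=1 D=0 E=1 F=0
  A=0 B=0 C=1 D=0 E=1 F=1
  A=1 B=0 C=1 D=0 E=0 F=0
  A=1 B=0 C=1 D=0 E=1 F=0
  A=1 B=0 C=1 D=0 E=1 F=1
That's 5 in total.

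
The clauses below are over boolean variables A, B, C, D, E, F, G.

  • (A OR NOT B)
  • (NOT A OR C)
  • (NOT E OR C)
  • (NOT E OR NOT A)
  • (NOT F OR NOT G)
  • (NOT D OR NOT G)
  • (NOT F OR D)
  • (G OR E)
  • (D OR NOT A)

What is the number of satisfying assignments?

6

Satisfying assignments:
  A=F B=F C=F D=F E=F F=F G=T
  A=F B=F C=T D=F E=F F=F G=T
  A=F B=F C=T D=F E=T F=F G=F
  A=F B=F C=T D=F E=T F=F G=T
  A=F B=F C=T D=T E=T F=F G=F
  A=F B=F C=T D=T E=T F=T G=F
That's 6 in total.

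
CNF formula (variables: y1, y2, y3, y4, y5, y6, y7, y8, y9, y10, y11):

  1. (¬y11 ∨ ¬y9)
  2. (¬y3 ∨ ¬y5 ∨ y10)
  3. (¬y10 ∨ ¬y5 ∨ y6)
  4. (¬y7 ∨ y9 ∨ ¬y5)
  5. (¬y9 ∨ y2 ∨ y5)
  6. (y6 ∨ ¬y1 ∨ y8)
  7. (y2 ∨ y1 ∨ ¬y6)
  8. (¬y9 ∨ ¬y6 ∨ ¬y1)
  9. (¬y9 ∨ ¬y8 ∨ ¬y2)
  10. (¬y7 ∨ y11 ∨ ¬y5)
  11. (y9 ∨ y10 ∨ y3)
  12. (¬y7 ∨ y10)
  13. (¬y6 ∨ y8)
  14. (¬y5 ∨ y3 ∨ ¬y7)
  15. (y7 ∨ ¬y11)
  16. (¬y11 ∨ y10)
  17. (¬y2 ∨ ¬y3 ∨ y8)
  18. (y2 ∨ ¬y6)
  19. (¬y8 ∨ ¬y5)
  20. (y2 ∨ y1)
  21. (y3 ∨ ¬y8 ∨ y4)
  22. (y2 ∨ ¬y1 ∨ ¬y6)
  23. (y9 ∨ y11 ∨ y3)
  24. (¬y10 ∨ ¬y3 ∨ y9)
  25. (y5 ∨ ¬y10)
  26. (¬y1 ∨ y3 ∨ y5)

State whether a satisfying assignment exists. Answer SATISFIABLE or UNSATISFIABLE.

SATISFIABLE

y4 occurs only positively in the remaining clauses — set y4 = True.
Try y1 = True.
Set y2 = True and propagate.
For the remaining variables, y3 = True, y5 = False, y6 = True, y7 = False, y8 = True, y9 = False, y10 = False, y11 = False works.
Every clause has at least one true literal under this assignment.
So y1=1, y2=1, y3=1, y4=1, y5=0, y6=1, y7=0, y8=1, y9=0, y10=0, y11=0 is a satisfying assignment.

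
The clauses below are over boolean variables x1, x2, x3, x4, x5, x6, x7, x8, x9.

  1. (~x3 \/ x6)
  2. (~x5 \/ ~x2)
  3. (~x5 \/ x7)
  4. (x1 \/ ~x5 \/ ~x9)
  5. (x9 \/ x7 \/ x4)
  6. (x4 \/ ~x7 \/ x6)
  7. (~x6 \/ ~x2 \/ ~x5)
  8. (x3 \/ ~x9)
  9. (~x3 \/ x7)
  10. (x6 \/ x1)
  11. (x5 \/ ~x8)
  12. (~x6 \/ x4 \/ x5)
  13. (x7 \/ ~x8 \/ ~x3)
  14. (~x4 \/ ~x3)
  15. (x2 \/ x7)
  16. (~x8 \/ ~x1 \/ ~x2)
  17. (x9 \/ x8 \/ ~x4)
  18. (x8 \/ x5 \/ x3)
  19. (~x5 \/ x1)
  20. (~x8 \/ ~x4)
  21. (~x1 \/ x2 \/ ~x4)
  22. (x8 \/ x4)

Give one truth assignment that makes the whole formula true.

x1=1  x2=0  x3=0  x4=0  x5=1  x6=1  x7=1  x8=1  x9=0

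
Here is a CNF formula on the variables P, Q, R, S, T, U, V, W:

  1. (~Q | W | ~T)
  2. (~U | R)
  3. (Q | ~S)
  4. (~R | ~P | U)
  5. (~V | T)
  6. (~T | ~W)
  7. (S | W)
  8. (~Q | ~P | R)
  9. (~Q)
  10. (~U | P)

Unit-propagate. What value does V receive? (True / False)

Unit clause (~Q) sets Q = False.
From (Q | ~S) and Q = False: S = False.
In (W | S), S is now false; W must hold, so W = True.
(~W | ~T): since W = True, the clause reduces to (~T). T = False.
In (~V | T), T is now false; ~V must hold, so V = False.

False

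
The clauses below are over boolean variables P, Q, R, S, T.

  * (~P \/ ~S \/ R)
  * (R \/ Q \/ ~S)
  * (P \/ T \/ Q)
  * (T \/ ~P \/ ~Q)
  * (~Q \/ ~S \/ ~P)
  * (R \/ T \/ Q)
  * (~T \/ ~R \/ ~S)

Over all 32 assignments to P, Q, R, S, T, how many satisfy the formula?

Case analysis on Q and P:
  Q=T, P=T: remaining (R,S,T) ∈ {(F,F,T); (T,F,T)} — 2.
  Q=T, P=F: 7 of the 8 assignments to (R,S,T) work.
  Q=F, P=T: remaining (R,S,T) ∈ {(F,F,T); (T,F,F); (T,F,T); (T,T,F)} — 4.
  Q=F, P=F: remaining (R,S,T) ∈ {(F,F,T); (T,F,T)} — 2.
Total: 2 + 7 + 4 + 2 = 15.

15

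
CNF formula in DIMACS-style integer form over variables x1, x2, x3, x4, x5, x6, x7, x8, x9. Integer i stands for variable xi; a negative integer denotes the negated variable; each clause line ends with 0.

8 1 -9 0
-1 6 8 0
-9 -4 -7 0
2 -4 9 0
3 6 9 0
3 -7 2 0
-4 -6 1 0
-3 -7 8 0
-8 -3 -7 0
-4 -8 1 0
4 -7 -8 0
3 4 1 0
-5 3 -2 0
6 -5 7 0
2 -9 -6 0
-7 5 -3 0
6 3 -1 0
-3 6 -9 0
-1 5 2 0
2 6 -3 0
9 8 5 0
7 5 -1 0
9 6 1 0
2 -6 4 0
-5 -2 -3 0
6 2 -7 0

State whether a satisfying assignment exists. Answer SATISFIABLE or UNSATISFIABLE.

Set x1 = True and propagate.
Branch on x2: take x2 = True.
For the remaining variables, x3 = False, x4 = False, x5 = False, x6 = True, x7 = True, x8 = False, x9 = True works.
Every clause has at least one true literal under this assignment.
So x1=T, x2=T, x3=F, x4=F, x5=F, x6=T, x7=T, x8=F, x9=T is a satisfying assignment.

SATISFIABLE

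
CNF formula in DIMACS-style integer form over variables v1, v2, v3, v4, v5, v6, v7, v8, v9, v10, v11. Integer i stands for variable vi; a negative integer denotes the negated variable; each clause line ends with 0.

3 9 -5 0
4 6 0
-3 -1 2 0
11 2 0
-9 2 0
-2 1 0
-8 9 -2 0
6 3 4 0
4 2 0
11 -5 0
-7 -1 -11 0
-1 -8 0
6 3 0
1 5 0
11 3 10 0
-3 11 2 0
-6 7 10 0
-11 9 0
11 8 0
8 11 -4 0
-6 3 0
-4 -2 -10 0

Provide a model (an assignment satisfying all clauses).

Branch on v1: take v1 = True.
  then v8 is forced to False.
  then v11 is forced to True.
  then v7 is forced to False.
  then v9 is forced to True.
  then v2 is forced to True.
Branch on v3: take v3 = True.
Set v4 = False and propagate.
  then v6 is forced to True.
  then v10 is forced to True.
v5 is now unconstrained; take v5 = False.
Check each clause:
  1. (v3 \/ v9 \/ ~v5) — v9 is true.
  2. (v4 \/ v6) — v6 is true.
  3. (v2 \/ ~v3 \/ ~v1) — v2 is true.
  4. (v11 \/ v2) — v2 is true.
  5. (v2 \/ ~v9) — v2 is true.
  6. (v1 \/ ~v2) — v1 is true.
  7. (~v8 \/ v9 \/ ~v2) — ~v8 is true.
  8. (v3 \/ v6 \/ v4) — v3 is true.
  9. (v2 \/ v4) — v2 is true.
  10. (~v5 \/ v11) — v11 is true.
  11. (~v1 \/ ~v7 \/ ~v11) — ~v7 is true.
  12. (~v8 \/ ~v1) — ~v8 is true.
  13. (v6 \/ v3) — v3 is true.
  14. (v5 \/ v1) — v1 is true.
  15. (v3 \/ v11 \/ v10) — v11 is true.
  16. (v2 \/ ~v3 \/ v11) — v2 is true.
  17. (v10 \/ ~v6 \/ v7) — v10 is true.
  18. (~v11 \/ v9) — v9 is true.
  19. (v11 \/ v8) — v11 is true.
  20. (v11 \/ ~v4 \/ v8) — v11 is true.
  21. (~v6 \/ v3) — v3 is true.
  22. (~v2 \/ ~v4 \/ ~v10) — ~v4 is true.

v1=T, v2=T, v3=T, v4=F, v5=F, v6=T, v7=F, v8=F, v9=T, v10=T, v11=T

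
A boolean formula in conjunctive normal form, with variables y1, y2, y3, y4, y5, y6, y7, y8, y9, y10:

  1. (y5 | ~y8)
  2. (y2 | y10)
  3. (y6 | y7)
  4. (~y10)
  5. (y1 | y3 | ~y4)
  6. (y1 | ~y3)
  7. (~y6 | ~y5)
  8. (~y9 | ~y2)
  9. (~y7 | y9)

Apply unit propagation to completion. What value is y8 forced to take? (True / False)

False

Unit clause (~y10) sets y10 = False.
(y2 | y10): since y10 = False, the clause reduces to (y2). y2 = True.
In (~y9 | ~y2), ~y2 is now false; ~y9 must hold, so y9 = False.
In (y9 | ~y7), y9 is now false; ~y7 must hold, so y7 = False.
From (y6 | y7) and y7 = False: y6 = True.
From (~y5 | ~y6) and y6 = True: y5 = False.
In (y5 | ~y8), y5 is now false; ~y8 must hold, so y8 = False.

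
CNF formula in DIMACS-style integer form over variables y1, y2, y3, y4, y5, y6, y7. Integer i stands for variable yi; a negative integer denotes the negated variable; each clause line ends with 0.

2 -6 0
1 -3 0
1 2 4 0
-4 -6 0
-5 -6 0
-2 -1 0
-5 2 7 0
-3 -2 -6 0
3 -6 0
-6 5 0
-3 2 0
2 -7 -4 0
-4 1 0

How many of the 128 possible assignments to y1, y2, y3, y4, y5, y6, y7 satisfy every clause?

The models are:
  y1=F y2=T y3=F y4=F y5=F y6=F y7=F
  y1=F y2=T y3=F y4=F y5=F y6=F y7=T
  y1=F y2=T y3=F y4=F y5=T y6=F y7=F
  y1=F y2=T y3=F y4=F y5=T y6=F y7=T
  y1=T y2=F y3=F y4=F y5=F y6=F y7=F
  y1=T y2=F y3=F y4=F y5=F y6=F y7=T
  y1=T y2=F y3=F y4=F y5=T y6=F y7=T
  y1=T y2=F y3=F y4=T y5=F y6=F y7=F
That's 8 in total.

8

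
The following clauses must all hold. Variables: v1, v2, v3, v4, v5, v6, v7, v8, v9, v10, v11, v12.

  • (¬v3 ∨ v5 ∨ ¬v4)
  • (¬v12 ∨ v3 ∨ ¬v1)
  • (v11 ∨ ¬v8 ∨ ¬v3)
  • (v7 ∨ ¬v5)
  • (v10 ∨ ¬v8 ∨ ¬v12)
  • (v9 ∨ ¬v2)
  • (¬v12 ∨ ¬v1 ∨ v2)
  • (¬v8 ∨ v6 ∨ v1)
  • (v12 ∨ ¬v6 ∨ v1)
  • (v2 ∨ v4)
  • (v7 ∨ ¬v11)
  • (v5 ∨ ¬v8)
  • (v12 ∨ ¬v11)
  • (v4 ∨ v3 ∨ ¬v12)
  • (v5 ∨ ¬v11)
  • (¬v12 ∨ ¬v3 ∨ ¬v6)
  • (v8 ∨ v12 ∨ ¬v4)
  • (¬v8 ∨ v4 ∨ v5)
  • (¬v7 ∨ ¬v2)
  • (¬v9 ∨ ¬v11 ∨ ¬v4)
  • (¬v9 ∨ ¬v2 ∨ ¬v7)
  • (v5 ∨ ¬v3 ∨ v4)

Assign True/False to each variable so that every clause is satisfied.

Set v1 = True and propagate.
Branch on v2: take v2 = True.
  then v9 is forced to True.
  then v7 is forced to False.
  then v5 is forced to False.
  then v11 is forced to False.
  then v8 is forced to False.
The remaining clauses are satisfied by v3 = False, v4 = False, v6 = False, v10 = False, v12 = False.
Every clause has at least one true literal under this assignment.

v1=True, v2=True, v3=False, v4=False, v5=False, v6=False, v7=False, v8=False, v9=True, v10=False, v11=False, v12=False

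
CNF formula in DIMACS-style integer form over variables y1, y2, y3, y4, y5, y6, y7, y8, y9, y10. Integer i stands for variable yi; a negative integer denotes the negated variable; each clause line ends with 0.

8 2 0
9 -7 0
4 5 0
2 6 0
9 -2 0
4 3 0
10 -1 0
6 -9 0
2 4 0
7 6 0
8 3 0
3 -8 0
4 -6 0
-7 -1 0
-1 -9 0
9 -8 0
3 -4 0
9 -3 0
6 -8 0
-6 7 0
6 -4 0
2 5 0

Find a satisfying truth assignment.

y1 = False  y2 = False  y3 = True  y4 = True  y5 = True  y6 = True  y7 = True  y8 = True  y9 = True  y10 = True

Pure literal: y1 appears only negated; assign y1 = False.
Pure literal: y5 appears only positively; assign y5 = True.
Branch on y2: take y2 = False.
  then y8 is forced to True.
  then y6 is forced to True.
  then y4 is forced to True.
  then y3 is forced to True.
  then y9 is forced to True.
  then y7 is forced to True.
y10 is now unconstrained; take y10 = True.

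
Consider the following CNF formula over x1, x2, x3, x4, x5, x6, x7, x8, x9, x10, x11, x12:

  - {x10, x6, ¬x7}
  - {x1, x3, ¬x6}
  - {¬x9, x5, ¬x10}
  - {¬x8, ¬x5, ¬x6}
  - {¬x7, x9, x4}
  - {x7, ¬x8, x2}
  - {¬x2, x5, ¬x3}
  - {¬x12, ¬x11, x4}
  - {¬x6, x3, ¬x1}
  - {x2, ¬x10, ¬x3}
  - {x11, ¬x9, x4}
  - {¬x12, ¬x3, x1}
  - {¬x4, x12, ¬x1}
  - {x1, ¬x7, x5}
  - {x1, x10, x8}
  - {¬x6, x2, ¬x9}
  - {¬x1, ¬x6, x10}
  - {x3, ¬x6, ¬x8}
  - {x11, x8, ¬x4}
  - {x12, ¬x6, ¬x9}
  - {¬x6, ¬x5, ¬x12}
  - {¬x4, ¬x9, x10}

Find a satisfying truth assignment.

Try x1 = False.
Branch on x2: take x2 = False.
The remaining clauses are satisfied by x3 = False, x4 = False, x5 = True, x6 = False, x7 = False, x8 = False, x9 = False, x10 = True, x11 = False, x12 = True.
Every clause has at least one true literal under this assignment.

x1=F, x2=F, x3=F, x4=F, x5=T, x6=F, x7=F, x8=F, x9=F, x10=T, x11=F, x12=T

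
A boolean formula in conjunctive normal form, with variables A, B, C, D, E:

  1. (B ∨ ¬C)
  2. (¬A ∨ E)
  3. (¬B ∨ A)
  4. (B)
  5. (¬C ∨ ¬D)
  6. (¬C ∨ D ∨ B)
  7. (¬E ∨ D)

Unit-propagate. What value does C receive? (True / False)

(B) is a unit clause: B = True.
(A ∨ ¬B) with B = True leaves only A, so A = True.
In (E ∨ ¬A), ¬A is now false; E must hold, so E = True.
(D ∨ ¬E): since E = True, the clause reduces to (D). D = True.
(¬D ∨ ¬C) with D = True leaves only ¬C, so C = False.

False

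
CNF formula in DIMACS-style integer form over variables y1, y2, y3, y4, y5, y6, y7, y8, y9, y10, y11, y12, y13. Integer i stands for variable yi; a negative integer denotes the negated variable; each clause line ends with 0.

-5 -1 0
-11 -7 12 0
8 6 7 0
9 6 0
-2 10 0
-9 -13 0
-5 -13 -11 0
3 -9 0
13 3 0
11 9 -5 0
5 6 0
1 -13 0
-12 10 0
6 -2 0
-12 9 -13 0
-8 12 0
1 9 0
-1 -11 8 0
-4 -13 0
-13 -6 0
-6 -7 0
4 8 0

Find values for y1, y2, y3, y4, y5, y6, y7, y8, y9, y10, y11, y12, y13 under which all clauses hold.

Pure literal: y2 appears only negated; assign y2 = False.
Pure literal: y3 appears only positively; assign y3 = True.
Try y1 = False.
  then y13 is forced to False.
  then y9 is forced to True.
Try y4 = True.
For the remaining variables, y5 = True, y6 = False, y7 = True, y8 = True, y10 = True, y11 = False, y12 = True works.

y1 = 0, y2 = 0, y3 = 1, y4 = 1, y5 = 1, y6 = 0, y7 = 1, y8 = 1, y9 = 1, y10 = 1, y11 = 0, y12 = 1, y13 = 0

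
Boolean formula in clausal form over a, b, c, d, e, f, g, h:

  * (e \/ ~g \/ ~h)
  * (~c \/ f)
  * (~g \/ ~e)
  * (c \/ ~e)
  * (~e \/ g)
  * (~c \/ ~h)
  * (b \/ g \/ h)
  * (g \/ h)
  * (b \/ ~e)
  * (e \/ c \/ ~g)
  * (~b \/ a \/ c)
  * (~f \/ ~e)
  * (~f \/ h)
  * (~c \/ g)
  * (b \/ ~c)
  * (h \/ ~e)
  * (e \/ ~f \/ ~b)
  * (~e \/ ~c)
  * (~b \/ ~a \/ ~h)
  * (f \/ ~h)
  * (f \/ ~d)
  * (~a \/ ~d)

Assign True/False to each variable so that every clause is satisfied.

d occurs only negated in the remaining clauses — set d = False.
Try a = True.
Set b = False and propagate.
  then e is forced to False.
  then c is forced to False.
  then g is forced to False.
  then h is forced to True.
  then f is forced to True.

a=True, b=False, c=False, d=False, e=False, f=True, g=False, h=True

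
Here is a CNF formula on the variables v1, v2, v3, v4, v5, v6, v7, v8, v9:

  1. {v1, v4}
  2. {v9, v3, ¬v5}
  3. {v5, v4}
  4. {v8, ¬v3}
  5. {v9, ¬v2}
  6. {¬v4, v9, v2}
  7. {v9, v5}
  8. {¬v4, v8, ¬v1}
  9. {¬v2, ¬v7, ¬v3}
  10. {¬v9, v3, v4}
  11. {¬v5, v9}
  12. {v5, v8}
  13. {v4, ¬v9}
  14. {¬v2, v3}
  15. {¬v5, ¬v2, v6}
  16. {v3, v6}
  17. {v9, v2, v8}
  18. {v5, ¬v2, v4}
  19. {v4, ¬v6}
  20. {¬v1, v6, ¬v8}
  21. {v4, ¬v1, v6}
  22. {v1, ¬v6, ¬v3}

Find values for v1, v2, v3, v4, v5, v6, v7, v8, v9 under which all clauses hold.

v1 = False  v2 = False  v3 = True  v4 = True  v5 = True  v6 = False  v7 = False  v8 = True  v9 = True

Check each clause:
  1. {v4, v1} — v4 is true.
  2. {¬v5, v3, v9} — v9 is true.
  3. {v5, v4} — v4 is true.
  4. {v8, ¬v3} — v8 is true.
  5. {v9, ¬v2} — v9 is true.
  6. {v2, v9, ¬v4} — v9 is true.
  7. {v5, v9} — v9 is true.
  8. {v8, ¬v1, ¬v4} — v8 is true.
  9. {¬v2, ¬v7, ¬v3} — ¬v7 is true.
  10. {v3, ¬v9, v4} — v3 is true.
  11. {v9, ¬v5} — v9 is true.
  12. {v5, v8} — v8 is true.
  13. {v4, ¬v9} — v4 is true.
  14. {v3, ¬v2} — v3 is true.
  15. {v6, ¬v5, ¬v2} — ¬v2 is true.
  16. {v6, v3} — v3 is true.
  17. {v9, v8, v2} — v8 is true.
  18. {v4, v5, ¬v2} — v4 is true.
  19. {v4, ¬v6} — ¬v6 is true.
  20. {¬v1, v6, ¬v8} — ¬v1 is true.
  21. {¬v1, v4, v6} — v4 is true.
  22. {¬v6, ¬v3, v1} — ¬v6 is true.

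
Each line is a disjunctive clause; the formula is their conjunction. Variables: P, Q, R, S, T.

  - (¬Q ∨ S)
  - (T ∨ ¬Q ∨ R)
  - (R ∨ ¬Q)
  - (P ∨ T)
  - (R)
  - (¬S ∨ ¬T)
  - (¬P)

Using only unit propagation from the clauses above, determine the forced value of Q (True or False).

(R) is a unit clause: R = True.
Unit clause (¬P) sets P = False.
(P ∨ T): since P = False, the clause reduces to (T). T = True.
(¬S ∨ ¬T) with T = True leaves only ¬S, so S = False.
From (¬Q ∨ S) and S = False: Q = False.

False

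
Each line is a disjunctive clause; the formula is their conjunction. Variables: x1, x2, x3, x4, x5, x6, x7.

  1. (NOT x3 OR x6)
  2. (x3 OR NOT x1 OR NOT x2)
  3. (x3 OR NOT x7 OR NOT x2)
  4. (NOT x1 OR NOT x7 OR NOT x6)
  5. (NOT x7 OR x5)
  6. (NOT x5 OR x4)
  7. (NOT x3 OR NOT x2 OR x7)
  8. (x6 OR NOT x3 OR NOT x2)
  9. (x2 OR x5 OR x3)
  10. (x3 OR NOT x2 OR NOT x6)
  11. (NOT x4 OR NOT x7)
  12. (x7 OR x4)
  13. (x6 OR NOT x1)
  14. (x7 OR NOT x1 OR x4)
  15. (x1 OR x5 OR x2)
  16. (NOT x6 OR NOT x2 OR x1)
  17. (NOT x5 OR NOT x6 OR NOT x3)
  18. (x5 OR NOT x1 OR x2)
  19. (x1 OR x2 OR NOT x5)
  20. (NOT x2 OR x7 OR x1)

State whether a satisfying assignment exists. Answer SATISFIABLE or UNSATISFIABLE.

SATISFIABLE

Set x1 = True and propagate.
  then x6 is forced to True.
  then x7 is forced to False.
  then x4 is forced to True.
Try x2 = False.
  then x5 is forced to True.
  then x3 is forced to False.
So x1 = True, x2 = False, x3 = False, x4 = True, x5 = True, x6 = True, x7 = False is a satisfying assignment.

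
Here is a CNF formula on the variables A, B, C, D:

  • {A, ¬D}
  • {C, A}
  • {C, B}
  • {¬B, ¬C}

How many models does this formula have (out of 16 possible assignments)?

5

The models are:
  A=F B=F C=T D=F
  A=T B=F C=T D=F
  A=T B=F C=T D=T
  A=T B=T C=F D=F
  A=T B=T C=F D=T
That's 5 in total.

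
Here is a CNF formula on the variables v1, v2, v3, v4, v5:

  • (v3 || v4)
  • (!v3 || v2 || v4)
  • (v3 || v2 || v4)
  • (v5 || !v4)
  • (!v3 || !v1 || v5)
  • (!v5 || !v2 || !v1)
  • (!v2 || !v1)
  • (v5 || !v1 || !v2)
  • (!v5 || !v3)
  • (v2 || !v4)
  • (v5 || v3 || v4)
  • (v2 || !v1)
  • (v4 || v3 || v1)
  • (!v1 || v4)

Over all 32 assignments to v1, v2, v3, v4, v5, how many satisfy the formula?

2

The models are:
  v1=F v2=T v3=F v4=T v5=T
  v1=F v2=T v3=T v4=F v5=F
That's 2 in total.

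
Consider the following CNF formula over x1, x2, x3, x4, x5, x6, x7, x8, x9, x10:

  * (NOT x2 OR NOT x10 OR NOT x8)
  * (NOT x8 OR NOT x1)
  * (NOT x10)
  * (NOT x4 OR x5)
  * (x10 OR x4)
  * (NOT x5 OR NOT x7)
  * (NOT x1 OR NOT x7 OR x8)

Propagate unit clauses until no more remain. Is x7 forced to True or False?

False

(NOT x10) stands alone — x10 = False.
(x4 OR x10): since x10 = False, the clause reduces to (x4). x4 = True.
In (NOT x4 OR x5), NOT x4 is now false; x5 must hold, so x5 = True.
In (NOT x7 OR NOT x5), NOT x5 is now false; NOT x7 must hold, so x7 = False.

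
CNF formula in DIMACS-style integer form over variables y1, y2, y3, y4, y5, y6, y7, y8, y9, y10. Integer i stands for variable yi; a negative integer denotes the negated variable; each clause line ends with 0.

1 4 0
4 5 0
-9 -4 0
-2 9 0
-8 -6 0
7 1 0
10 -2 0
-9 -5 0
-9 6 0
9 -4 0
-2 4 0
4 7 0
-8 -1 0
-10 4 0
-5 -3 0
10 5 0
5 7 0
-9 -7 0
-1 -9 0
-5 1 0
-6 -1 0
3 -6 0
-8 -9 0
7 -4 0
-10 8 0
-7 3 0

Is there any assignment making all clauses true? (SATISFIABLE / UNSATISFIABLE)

UNSATISFIABLE

y4 = True:
  propagation gives y9=False; an empty clause results — contradiction.
y4 = False:
  propagation gives y1=True, y5=True, y9=False, y2=False; an empty clause results — contradiction.
Every branch closes, so no satisfying assignment exists.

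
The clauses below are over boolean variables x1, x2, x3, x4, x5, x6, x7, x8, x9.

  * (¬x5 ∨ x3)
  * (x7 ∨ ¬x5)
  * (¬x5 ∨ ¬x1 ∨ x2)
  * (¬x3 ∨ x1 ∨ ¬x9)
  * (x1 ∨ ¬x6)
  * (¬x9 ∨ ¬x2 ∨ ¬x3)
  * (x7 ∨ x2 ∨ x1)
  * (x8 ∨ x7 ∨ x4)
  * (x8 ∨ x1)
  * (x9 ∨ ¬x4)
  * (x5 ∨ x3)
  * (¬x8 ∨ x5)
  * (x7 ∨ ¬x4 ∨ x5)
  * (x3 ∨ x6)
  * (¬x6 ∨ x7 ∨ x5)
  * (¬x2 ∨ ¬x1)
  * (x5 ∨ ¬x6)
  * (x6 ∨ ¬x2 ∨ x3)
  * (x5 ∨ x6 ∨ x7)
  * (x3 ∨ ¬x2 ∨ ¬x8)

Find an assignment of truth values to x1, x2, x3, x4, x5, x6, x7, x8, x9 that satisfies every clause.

x1 = F, x2 = F, x3 = T, x4 = F, x5 = T, x6 = F, x7 = T, x8 = T, x9 = F

x7 occurs only positively in the remaining clauses — set x7 = True.
Try x1 = False.
  then x6 is forced to False.
  then x8 is forced to True.
  then x5 is forced to True.
  then x3 is forced to True.
  then x9 is forced to False.
  then x4 is forced to False.
x2 is now unconstrained; take x2 = False.
Check each clause:
  1. (x3 ∨ ¬x5) — x3 is true.
  2. (x7 ∨ ¬x5) — x7 is true.
  3. (¬x5 ∨ x2 ∨ ¬x1) — ¬x1 is true.
  4. (¬x3 ∨ ¬x9 ∨ x1) — ¬x9 is true.
  5. (¬x6 ∨ x1) — ¬x6 is true.
  6. (¬x3 ∨ ¬x9 ∨ ¬x2) — ¬x2 is true.
  7. (x7 ∨ x2 ∨ x1) — x7 is true.
  8. (x4 ∨ x8 ∨ x7) — x8 is true.
  9. (x1 ∨ x8) — x8 is true.
  10. (x9 ∨ ¬x4) — ¬x4 is true.
  11. (x3 ∨ x5) — x3 is true.
  12. (x5 ∨ ¬x8) — x5 is true.
  13. (¬x4 ∨ x7 ∨ x5) — ¬x4 is true.
  14. (x6 ∨ x3) — x3 is true.
  15. (x7 ∨ ¬x6 ∨ x5) — ¬x6 is true.
  16. (¬x2 ∨ ¬x1) — ¬x1 is true.
  17. (x5 ∨ ¬x6) — ¬x6 is true.
  18. (x6 ∨ ¬x2 ∨ x3) — x3 is true.
  19. (x5 ∨ x7 ∨ x6) — x5 is true.
  20. (¬x2 ∨ ¬x8 ∨ x3) — x3 is true.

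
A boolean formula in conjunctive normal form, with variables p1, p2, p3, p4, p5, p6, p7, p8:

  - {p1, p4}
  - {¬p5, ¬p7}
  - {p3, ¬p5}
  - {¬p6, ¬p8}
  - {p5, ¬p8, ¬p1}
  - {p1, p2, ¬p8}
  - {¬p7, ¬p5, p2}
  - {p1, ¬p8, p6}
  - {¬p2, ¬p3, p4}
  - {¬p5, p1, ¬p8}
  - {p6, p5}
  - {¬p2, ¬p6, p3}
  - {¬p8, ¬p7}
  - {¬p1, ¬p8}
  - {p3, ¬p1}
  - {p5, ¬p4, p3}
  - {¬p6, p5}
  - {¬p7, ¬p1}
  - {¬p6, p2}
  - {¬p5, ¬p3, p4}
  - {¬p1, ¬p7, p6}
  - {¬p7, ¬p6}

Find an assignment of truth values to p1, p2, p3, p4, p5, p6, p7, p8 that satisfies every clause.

p1=1, p2=1, p3=1, p4=1, p5=1, p6=0, p7=0, p8=0

p7 occurs only negated in the remaining clauses — set p7 = False.
Pure literal: p8 appears only negated; assign p8 = False.
Set p1 = True and propagate.
  then p3 is forced to True.
Set p2 = True and propagate.
  then p4 is forced to True.
Branch on p5: take p5 = True.
p6 is now unconstrained; take p6 = False.
Every clause has at least one true literal under this assignment.
Check each clause:
  1. {p4, p1} — p1 is true.
  2. {¬p5, ¬p7} — ¬p7 is true.
  3. {p3, ¬p5} — p3 is true.
  4. {¬p8, ¬p6} — ¬p8 is true.
  5. {p5, ¬p8, ¬p1} — ¬p8 is true.
  6. {¬p8, p1, p2} — ¬p8 is true.
  7. {¬p7, ¬p5, p2} — ¬p7 is true.
  8. {p6, p1, ¬p8} — ¬p8 is true.
  9. {p4, ¬p2, ¬p3} — p4 is true.
  10. {¬p5, ¬p8, p1} — ¬p8 is true.
  11. {p6, p5} — p5 is true.
  12. {¬p6, p3, ¬p2} — ¬p6 is true.
  13. {¬p8, ¬p7} — ¬p8 is true.
  14. {¬p1, ¬p8} — ¬p8 is true.
  15. {¬p1, p3} — p3 is true.
  16. {p3, p5, ¬p4} — p3 is true.
  17. {¬p6, p5} — ¬p6 is true.
  18. {¬p7, ¬p1} — ¬p7 is true.
  19. {¬p6, p2} — p2 is true.
  20. {¬p3, p4, ¬p5} — p4 is true.
  21. {¬p7, ¬p1, p6} — ¬p7 is true.
  22. {¬p6, ¬p7} — ¬p7 is true.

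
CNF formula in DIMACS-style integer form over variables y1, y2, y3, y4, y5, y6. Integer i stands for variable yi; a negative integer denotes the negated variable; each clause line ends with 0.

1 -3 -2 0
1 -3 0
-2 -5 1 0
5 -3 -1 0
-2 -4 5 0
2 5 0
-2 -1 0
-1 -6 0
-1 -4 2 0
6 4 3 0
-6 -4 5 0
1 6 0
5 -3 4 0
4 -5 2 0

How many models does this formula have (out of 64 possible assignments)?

2

Satisfying assignments:
  y1=0 y2=0 y3=0 y4=1 y5=1 y6=1
  y1=0 y2=1 y3=0 y4=0 y5=0 y6=1
That's 2 in total.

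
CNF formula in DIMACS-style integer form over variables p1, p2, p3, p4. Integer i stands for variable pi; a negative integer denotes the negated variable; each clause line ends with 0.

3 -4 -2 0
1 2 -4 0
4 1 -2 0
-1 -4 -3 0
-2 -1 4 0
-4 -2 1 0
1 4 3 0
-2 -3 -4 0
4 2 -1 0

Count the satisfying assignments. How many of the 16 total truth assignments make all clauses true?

2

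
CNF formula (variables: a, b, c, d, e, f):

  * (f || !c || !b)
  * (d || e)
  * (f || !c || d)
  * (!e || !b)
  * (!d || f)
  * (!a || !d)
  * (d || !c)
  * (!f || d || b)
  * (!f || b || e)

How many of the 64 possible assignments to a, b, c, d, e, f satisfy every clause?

6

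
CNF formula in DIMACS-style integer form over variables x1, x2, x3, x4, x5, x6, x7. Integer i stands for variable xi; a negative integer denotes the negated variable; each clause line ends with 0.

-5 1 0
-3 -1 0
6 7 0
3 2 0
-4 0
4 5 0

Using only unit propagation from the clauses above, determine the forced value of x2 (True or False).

True

Unit clause (~x4) sets x4 = False.
(x4 | x5) with x4 = False leaves only x5, so x5 = True.
(~x5 | x1) with x5 = True leaves only x1, so x1 = True.
In (~x3 | ~x1), ~x1 is now false; ~x3 must hold, so x3 = False.
(x2 | x3): since x3 = False, the clause reduces to (x2). x2 = True.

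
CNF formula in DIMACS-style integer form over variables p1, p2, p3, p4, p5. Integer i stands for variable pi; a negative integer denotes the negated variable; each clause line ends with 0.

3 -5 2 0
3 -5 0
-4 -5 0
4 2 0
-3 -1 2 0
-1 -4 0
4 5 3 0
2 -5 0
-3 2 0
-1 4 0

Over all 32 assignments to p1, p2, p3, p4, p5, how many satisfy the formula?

Satisfying assignments:
  p1=F p2=F p3=F p4=T p5=F
  p1=F p2=T p3=F p4=T p5=F
  p1=F p2=T p3=T p4=F p5=F
  p1=F p2=T p3=T p4=F p5=T
  p1=F p2=T p3=T p4=T p5=F
Count: 5.

5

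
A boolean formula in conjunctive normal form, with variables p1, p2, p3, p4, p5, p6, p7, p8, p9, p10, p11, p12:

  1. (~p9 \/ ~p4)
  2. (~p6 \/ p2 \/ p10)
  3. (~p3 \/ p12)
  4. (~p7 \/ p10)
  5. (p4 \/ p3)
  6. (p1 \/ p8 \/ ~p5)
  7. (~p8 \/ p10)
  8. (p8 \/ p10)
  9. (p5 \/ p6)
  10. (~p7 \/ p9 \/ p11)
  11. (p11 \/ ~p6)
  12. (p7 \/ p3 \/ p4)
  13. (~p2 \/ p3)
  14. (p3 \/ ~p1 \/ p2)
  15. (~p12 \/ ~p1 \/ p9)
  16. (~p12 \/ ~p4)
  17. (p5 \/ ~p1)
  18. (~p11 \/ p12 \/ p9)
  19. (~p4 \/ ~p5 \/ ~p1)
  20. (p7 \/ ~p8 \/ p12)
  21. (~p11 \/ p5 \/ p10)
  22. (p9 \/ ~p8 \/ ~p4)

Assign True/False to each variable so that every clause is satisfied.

p1=True, p2=False, p3=True, p4=False, p5=True, p6=False, p7=False, p8=True, p9=True, p10=True, p11=True, p12=True

Check each clause:
  1. (~p4 \/ ~p9) — ~p4 is true.
  2. (p2 \/ ~p6 \/ p10) — ~p6 is true.
  3. (~p3 \/ p12) — p12 is true.
  4. (p10 \/ ~p7) — ~p7 is true.
  5. (p4 \/ p3) — p3 is true.
  6. (p8 \/ ~p5 \/ p1) — p8 is true.
  7. (~p8 \/ p10) — p10 is true.
  8. (p10 \/ p8) — p8 is true.
  9. (p5 \/ p6) — p5 is true.
  10. (~p7 \/ p11 \/ p9) — p9 is true.
  11. (~p6 \/ p11) — ~p6 is true.
  12. (p3 \/ p4 \/ p7) — p3 is true.
  13. (~p2 \/ p3) — p3 is true.
  14. (p2 \/ p3 \/ ~p1) — p3 is true.
  15. (~p12 \/ p9 \/ ~p1) — p9 is true.
  16. (~p4 \/ ~p12) — ~p4 is true.
  17. (~p1 \/ p5) — p5 is true.
  18. (p12 \/ ~p11 \/ p9) — p9 is true.
  19. (~p1 \/ ~p5 \/ ~p4) — ~p4 is true.
  20. (p12 \/ p7 \/ ~p8) — p12 is true.
  21. (~p11 \/ p10 \/ p5) — p10 is true.
  22. (~p4 \/ ~p8 \/ p9) — p9 is true.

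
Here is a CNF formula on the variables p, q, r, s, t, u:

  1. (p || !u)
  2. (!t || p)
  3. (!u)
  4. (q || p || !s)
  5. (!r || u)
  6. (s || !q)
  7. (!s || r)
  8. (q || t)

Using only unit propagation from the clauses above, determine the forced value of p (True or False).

(!u) is a unit clause: u = False.
In (!r || u), u is now false; !r must hold, so r = False.
In (r || !s), r is now false; !s must hold, so s = False.
From (s || !q) and s = False: q = False.
(q || t): since q = False, the clause reduces to (t). t = True.
From (!t || p) and t = True: p = True.

True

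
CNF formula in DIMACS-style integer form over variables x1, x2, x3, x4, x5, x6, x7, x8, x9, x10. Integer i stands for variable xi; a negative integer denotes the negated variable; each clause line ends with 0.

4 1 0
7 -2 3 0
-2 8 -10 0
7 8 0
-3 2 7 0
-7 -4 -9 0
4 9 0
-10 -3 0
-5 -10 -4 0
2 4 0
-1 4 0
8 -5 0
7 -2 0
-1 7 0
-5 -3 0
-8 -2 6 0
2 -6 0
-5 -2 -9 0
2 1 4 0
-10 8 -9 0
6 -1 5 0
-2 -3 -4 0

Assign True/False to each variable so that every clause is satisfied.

x1=False, x2=False, x3=False, x4=True, x5=False, x6=False, x7=False, x8=True, x9=True, x10=True

Check each clause:
  1. (x1 | x4) — x4 is true.
  2. (~x2 | x7 | x3) — ~x2 is true.
  3. (~x2 | x8 | ~x10) — x8 is true.
  4. (x7 | x8) — x8 is true.
  5. (~x3 | x2 | x7) — ~x3 is true.
  6. (~x7 | ~x9 | ~x4) — ~x7 is true.
  7. (x4 | x9) — x9 is true.
  8. (~x3 | ~x10) — ~x3 is true.
  9. (~x4 | ~x5 | ~x10) — ~x5 is true.
  10. (x2 | x4) — x4 is true.
  11. (x4 | ~x1) — x4 is true.
  12. (x8 | ~x5) — x8 is true.
  13. (x7 | ~x2) — ~x2 is true.
  14. (~x1 | x7) — ~x1 is true.
  15. (~x3 | ~x5) — ~x5 is true.
  16. (x6 | ~x8 | ~x2) — ~x2 is true.
  17. (~x6 | x2) — ~x6 is true.
  18. (~x2 | ~x5 | ~x9) — ~x5 is true.
  19. (x2 | x4 | x1) — x4 is true.
  20. (x8 | ~x10 | ~x9) — x8 is true.
  21. (~x1 | x6 | x5) — ~x1 is true.
  22. (~x4 | ~x3 | ~x2) — ~x3 is true.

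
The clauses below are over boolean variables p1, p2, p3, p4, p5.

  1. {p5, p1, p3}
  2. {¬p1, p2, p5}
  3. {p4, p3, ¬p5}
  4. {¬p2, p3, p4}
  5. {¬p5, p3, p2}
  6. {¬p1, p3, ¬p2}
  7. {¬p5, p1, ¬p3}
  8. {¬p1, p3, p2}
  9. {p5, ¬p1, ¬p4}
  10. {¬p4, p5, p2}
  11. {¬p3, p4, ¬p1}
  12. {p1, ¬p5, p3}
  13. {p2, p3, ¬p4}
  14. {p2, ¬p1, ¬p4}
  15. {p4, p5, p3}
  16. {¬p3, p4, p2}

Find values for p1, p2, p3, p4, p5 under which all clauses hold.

p1=0  p2=1  p3=1  p4=1  p5=0

Set p1 = False and propagate.
Try p2 = True.
Branch on p3: take p3 = True.
  then p5 is forced to False.
p4 is now unconstrained; take p4 = True.
Check each clause:
  1. {p1, p5, p3} — p3 is true.
  2. {p5, p2, ¬p1} — p2 is true.
  3. {p3, p4, ¬p5} — p3 is true.
  4. {p3, ¬p2, p4} — p3 is true.
  5. {p2, p3, ¬p5} — p2 is true.
  6. {¬p1, p3, ¬p2} — p3 is true.
  7. {p1, ¬p3, ¬p5} — ¬p5 is true.
  8. {p3, ¬p1, p2} — p2 is true.
  9. {¬p1, ¬p4, p5} — ¬p1 is true.
  10. {p5, ¬p4, p2} — p2 is true.
  11. {¬p3, p4, ¬p1} — p4 is true.
  12. {p1, p3, ¬p5} — p3 is true.
  13. {¬p4, p2, p3} — p2 is true.
  14. {¬p1, ¬p4, p2} — p2 is true.
  15. {p5, p3, p4} — p3 is true.
  16. {p2, p4, ¬p3} — p2 is true.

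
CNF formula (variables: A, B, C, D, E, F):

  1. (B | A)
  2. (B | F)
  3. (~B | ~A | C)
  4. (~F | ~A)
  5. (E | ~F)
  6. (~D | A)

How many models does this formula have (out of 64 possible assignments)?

10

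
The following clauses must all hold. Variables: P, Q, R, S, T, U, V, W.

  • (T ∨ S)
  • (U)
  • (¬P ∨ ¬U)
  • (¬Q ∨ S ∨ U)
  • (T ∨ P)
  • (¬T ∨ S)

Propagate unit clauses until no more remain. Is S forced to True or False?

(U) stands alone — U = True.
(¬P ∨ ¬U) with U = True leaves only ¬P, so P = False.
From (P ∨ T) and P = False: T = True.
From (¬T ∨ S) and T = True: S = True.

True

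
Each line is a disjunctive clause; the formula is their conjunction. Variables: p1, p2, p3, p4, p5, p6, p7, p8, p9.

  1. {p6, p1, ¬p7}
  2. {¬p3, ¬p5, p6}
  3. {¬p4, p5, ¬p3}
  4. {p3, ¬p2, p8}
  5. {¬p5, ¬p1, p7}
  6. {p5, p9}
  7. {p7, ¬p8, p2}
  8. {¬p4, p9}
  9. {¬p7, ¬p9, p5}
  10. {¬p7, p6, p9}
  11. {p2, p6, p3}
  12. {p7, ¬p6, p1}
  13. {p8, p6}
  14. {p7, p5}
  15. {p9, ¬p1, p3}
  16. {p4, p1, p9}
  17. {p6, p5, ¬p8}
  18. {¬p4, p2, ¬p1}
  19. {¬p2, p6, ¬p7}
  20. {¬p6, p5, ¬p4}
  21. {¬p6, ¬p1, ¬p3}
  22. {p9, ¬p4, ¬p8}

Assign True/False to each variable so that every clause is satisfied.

Set p1 = False and propagate.
For the remaining variables, p2 = True, p3 = False, p4 = True, p5 = True, p6 = True, p7 = True, p8 = True, p9 = True works.
Every clause has at least one true literal under this assignment.

p1 = False, p2 = True, p3 = False, p4 = True, p5 = True, p6 = True, p7 = True, p8 = True, p9 = True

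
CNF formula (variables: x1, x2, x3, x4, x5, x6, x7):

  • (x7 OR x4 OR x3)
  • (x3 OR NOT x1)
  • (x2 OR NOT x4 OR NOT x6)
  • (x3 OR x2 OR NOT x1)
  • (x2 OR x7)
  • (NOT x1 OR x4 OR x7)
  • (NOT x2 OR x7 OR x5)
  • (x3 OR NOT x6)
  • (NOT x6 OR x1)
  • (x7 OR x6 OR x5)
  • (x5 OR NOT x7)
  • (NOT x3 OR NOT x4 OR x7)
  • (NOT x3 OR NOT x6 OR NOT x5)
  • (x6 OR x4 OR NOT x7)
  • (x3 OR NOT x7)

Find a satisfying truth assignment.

x1=1, x2=0, x3=1, x4=1, x5=1, x6=0, x7=1

Set x1 = True and propagate.
  then x3 is forced to True.
Set x2 = False and propagate.
  then x7 is forced to True.
  then x5 is forced to True.
  then x6 is forced to False.
  then x4 is forced to True.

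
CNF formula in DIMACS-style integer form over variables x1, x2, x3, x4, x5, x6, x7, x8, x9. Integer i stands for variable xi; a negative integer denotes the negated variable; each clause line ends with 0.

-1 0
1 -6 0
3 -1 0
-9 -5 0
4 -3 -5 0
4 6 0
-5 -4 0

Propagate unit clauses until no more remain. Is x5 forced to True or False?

(¬x1) stands alone — x1 = False.
In (¬x6 ∨ x1), x1 is now false; ¬x6 must hold, so x6 = False.
(x4 ∨ x6): since x6 = False, the clause reduces to (x4). x4 = True.
From (¬x5 ∨ ¬x4) and x4 = True: x5 = False.

False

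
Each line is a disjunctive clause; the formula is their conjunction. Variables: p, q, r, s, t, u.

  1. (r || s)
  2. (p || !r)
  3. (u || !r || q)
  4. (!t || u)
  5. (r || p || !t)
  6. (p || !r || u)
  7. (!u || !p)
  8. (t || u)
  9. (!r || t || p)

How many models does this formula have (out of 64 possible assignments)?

2

The models are:
  p=F q=F r=F s=T t=F u=T
  p=F q=T r=F s=T t=F u=T
That's 2 in total.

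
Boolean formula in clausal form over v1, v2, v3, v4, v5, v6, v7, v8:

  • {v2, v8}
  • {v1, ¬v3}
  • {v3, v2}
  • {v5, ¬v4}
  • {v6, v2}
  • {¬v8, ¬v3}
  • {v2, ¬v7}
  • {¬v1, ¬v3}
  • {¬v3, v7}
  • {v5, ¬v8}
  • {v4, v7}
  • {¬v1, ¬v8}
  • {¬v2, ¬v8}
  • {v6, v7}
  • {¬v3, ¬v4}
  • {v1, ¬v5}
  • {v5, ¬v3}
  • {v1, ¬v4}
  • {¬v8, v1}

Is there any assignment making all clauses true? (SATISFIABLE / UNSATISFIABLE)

SATISFIABLE

Branch on v1: take v1 = True.
  then v3 is forced to False.
  then v2 is forced to True.
  then v8 is forced to False.
For the remaining variables, v4 = True, v5 = True, v6 = False, v7 = True works.
Every clause has at least one true literal under this assignment.
So v1=True  v2=True  v3=False  v4=True  v5=True  v6=False  v7=True  v8=False is a satisfying assignment.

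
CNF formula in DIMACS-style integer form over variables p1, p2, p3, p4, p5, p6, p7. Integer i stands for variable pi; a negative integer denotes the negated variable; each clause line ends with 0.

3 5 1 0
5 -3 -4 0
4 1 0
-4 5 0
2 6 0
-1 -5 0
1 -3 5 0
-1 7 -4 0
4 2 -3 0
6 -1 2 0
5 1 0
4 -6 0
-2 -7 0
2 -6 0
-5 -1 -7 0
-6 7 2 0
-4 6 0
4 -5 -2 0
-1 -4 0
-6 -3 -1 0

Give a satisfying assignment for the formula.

p1=T  p2=T  p3=T  p4=F  p5=F  p6=F  p7=F

Set p1 = True and propagate.
  then p5 is forced to False.
  then p4 is forced to False.
  then p6 is forced to False.
  then p2 is forced to True.
  then p7 is forced to False.
p3 is now unconstrained; take p3 = True.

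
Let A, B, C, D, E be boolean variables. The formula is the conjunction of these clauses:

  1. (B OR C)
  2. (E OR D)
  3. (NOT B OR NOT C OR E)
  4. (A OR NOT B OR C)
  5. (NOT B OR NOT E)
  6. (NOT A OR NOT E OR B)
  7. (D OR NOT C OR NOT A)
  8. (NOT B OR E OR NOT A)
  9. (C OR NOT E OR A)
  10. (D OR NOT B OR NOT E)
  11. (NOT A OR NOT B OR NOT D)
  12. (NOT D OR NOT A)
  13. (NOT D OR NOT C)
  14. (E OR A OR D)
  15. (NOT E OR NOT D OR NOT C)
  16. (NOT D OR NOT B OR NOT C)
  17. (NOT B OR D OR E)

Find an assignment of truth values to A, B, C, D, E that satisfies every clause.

A = False, B = False, C = True, D = False, E = True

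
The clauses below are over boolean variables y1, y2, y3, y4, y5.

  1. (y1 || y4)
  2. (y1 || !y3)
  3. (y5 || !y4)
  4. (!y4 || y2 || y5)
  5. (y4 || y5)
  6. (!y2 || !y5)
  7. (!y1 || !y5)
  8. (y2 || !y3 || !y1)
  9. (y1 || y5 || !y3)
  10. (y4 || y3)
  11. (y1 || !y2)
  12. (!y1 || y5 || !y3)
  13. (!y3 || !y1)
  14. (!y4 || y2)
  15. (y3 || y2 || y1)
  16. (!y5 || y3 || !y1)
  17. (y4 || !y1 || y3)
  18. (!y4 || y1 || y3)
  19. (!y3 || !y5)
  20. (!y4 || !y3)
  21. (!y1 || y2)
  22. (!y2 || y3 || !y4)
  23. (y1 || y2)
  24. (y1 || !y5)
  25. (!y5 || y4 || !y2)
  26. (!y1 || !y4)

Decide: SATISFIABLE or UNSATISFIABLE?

UNSATISFIABLE

y1 = True:
  propagation gives y5=False, y4=False; an empty clause results — contradiction.
y1 = False:
  propagation gives y4=True, y3=False; an empty clause results — contradiction.
Every branch closes, so no satisfying assignment exists.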